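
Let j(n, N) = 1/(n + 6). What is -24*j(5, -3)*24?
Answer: -576/11 ≈ -52.364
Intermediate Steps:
j(n, N) = 1/(6 + n)
-24*j(5, -3)*24 = -24/(6 + 5)*24 = -24/11*24 = -576/11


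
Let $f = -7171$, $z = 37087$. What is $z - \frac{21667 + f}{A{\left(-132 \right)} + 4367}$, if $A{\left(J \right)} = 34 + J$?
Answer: $\frac{52769969}{1423} \approx 37084.0$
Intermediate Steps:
$z - \frac{21667 + f}{A{\left(-132 \right)} + 4367} = 37087 - \frac{21667 - 7171}{\left(34 - 132\right) + 4367} = 37087 - \frac{14496}{-98 + 4367} = 37087 - \frac{14496}{4269} = 37087 - 14496 \cdot \frac{1}{4269} = 37087 - \frac{4832}{1423} = \frac{52769969}{1423}$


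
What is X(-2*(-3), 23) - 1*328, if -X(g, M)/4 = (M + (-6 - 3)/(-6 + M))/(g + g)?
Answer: -17110/51 ≈ -335.49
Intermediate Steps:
X(g, M) = -2*(M - 9/(-6 + M))/g (X(g, M) = -4*(M + (-6 - 3)/(-6 + M))/(g + g) = -4*(M - 9/(-6 + M))/(2*g) = -4*(M - 9/(-6 + M))*1/(2*g) = -2*(M - 9/(-6 + M))/g)
X(-2*(-3), 23) - 1*328 = 2*(9 - 1*23**2 + 6*23)/(((-2*(-3)))*(-6 + 23)) - 1*328 = 2*(9 - 1*529 + 138)/(6*17) - 328 = 2*(1/6)*(1/17)*(9 - 529 + 138) - 328 = 2*(1/6)*(1/17)*(-382) - 328 = -382/51 - 328 = -17110/51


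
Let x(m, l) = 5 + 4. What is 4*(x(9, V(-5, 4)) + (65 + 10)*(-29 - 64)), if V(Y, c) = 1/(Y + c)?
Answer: -27864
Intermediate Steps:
x(m, l) = 9
4*(x(9, V(-5, 4)) + (65 + 10)*(-29 - 64)) = 4*(9 + (65 + 10)*(-29 - 64)) = 4*(9 + 75*(-93)) = 4*(9 - 6975) = 4*(-6966) = -27864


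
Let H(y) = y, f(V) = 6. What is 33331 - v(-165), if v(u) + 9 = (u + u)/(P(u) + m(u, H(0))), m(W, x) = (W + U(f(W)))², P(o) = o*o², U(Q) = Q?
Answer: 24820763105/744474 ≈ 33340.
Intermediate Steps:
P(o) = o³
m(W, x) = (6 + W)² (m(W, x) = (W + 6)² = (6 + W)²)
v(u) = -9 + 2*u/(u³ + (6 + u)²) (v(u) = -9 + (u + u)/(u³ + (6 + u)²) = -9 + (2*u)/(u³ + (6 + u)²) = -9 + 2*u/(u³ + (6 + u)²))
33331 - v(-165) = 33331 - (-9*(-165)³ - 9*(6 - 165)² + 2*(-165))/((-165)³ + (6 - 165)²) = 33331 - (-9*(-4492125) - 9*(-159)² - 330)/(-4492125 + (-159)²) = 33331 - (40429125 - 9*25281 - 330)/(-4492125 + 25281) = 33331 - (40429125 - 227529 - 330)/(-4466844) = 33331 - (-1)*40201266/4466844 = 33331 - 1*(-6700211/744474) = 33331 + 6700211/744474 = 24820763105/744474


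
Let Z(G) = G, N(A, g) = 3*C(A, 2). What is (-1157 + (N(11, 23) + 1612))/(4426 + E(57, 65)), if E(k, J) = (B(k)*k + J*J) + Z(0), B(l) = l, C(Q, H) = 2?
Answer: 461/11900 ≈ 0.038740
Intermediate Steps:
N(A, g) = 6 (N(A, g) = 3*2 = 6)
E(k, J) = J² + k² (E(k, J) = (k*k + J*J) + 0 = (k² + J²) + 0 = (J² + k²) + 0 = J² + k²)
(-1157 + (N(11, 23) + 1612))/(4426 + E(57, 65)) = (-1157 + (6 + 1612))/(4426 + (65² + 57²)) = (-1157 + 1618)/(4426 + (4225 + 3249)) = 461/(4426 + 7474) = 461/11900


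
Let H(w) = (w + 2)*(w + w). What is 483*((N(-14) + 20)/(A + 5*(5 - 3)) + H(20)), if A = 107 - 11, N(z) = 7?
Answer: 45067281/106 ≈ 4.2516e+5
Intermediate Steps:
A = 96
H(w) = 2*w*(2 + w) (H(w) = (2 + w)*(2*w) = 2*w*(2 + w))
483*((N(-14) + 20)/(A + 5*(5 - 3)) + H(20)) = 483*((7 + 20)/(96 + 5*(5 - 3)) + 2*20*(2 + 20)) = 483*(27/(96 + 5*2) + 2*20*22) = 483*(27/(96 + 10) + 880) = 483*(27/106 + 880) = 483*(93307/106) = 45067281/106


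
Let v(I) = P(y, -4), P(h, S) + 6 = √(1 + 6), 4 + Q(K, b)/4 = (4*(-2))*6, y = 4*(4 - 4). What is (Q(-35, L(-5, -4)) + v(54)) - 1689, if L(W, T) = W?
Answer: -1903 + √7 ≈ -1900.4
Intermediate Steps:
y = 0 (y = 4*0 = 0)
Q(K, b) = -208 (Q(K, b) = -16 + 4*((4*(-2))*6) = -16 + 4*(-8*6) = -16 + 4*(-48) = -16 - 192 = -208)
P(h, S) = -6 + √7 (P(h, S) = -6 + √(1 + 6) = -6 + √7)
v(I) = -6 + √7
(Q(-35, L(-5, -4)) + v(54)) - 1689 = (-208 + (-6 + √7)) - 1689 = (-214 + √7) - 1689 = -1903 + √7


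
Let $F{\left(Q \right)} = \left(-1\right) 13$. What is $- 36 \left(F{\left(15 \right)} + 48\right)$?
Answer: $-1260$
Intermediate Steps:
$F{\left(Q \right)} = -13$
$- 36 \left(F{\left(15 \right)} + 48\right) = - 36 \left(-13 + 48\right) = \left(-36\right) 35 = -1260$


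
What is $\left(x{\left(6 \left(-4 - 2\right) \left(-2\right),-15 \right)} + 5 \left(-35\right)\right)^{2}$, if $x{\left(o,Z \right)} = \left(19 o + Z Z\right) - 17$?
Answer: $1962801$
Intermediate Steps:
$x{\left(o,Z \right)} = -17 + Z^{2} + 19 o$ ($x{\left(o,Z \right)} = \left(19 o + Z^{2}\right) - 17 = \left(Z^{2} + 19 o\right) - 17 = -17 + Z^{2} + 19 o$)
$\left(x{\left(6 \left(-4 - 2\right) \left(-2\right),-15 \right)} + 5 \left(-35\right)\right)^{2} = \left(\left(-17 + \left(-15\right)^{2} + 19 \cdot 6 \left(-4 - 2\right) \left(-2\right)\right) + 5 \left(-35\right)\right)^{2} = \left(\left(-17 + 225 + 19 \cdot 6 \left(\left(-6\right) \left(-2\right)\right)\right) - 175\right)^{2} = \left(\left(-17 + 225 + 19 \cdot 6 \cdot 12\right) - 175\right)^{2} = \left(\left(-17 + 225 + 19 \cdot 72\right) - 175\right)^{2} = \left(\left(-17 + 225 + 1368\right) - 175\right)^{2} = \left(1576 - 175\right)^{2} = 1401^{2} = 1962801$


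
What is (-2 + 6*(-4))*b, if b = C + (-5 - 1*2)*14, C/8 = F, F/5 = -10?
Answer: 12948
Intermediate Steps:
F = -50 (F = 5*(-10) = -50)
C = -400 (C = 8*(-50) = -400)
b = -498 (b = -400 + (-5 - 1*2)*14 = -400 + (-5 - 2)*14 = -400 - 7*14 = -400 - 98 = -498)
(-2 + 6*(-4))*b = (-2 + 6*(-4))*(-498) = (-2 - 24)*(-498) = -26*(-498) = 12948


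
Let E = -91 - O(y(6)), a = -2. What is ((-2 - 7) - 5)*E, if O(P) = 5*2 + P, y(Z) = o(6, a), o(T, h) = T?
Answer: 1498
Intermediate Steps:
y(Z) = 6
O(P) = 10 + P
E = -107 (E = -91 - (10 + 6) = -91 - 1*16 = -91 - 16 = -107)
((-2 - 7) - 5)*E = ((-2 - 7) - 5)*(-107) = (-9 - 5)*(-107) = -14*(-107) = 1498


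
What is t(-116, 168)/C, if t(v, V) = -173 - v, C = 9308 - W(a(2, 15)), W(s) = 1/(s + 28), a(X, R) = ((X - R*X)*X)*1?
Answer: -532/86875 ≈ -0.0061237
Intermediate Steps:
a(X, R) = X*(X - R*X) (a(X, R) = ((X - R*X)*X)*1 = (X*(X - R*X))*1 = X*(X - R*X))
W(s) = 1/(28 + s)
C = 260625/28 (C = 9308 - 1/(28 + 2²*(1 - 1*15)) = 9308 - 1/(28 + 4*(1 - 15)) = 9308 - 1/(28 + 4*(-14)) = 9308 - 1/(28 - 56) = 9308 - 1/(-28) = 9308 - 1*(-1/28) = 9308 + 1/28 = 260625/28 ≈ 9308.0)
t(-116, 168)/C = (-173 - 1*(-116))/(260625/28) = (-173 + 116)*(28/260625) = -57*28/260625 = -532/86875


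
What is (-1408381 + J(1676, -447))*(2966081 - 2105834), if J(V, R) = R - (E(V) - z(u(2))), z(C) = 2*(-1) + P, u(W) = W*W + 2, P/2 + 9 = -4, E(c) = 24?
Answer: -1211984793360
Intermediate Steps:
P = -26 (P = -18 + 2*(-4) = -18 - 8 = -26)
u(W) = 2 + W² (u(W) = W² + 2 = 2 + W²)
z(C) = -28 (z(C) = 2*(-1) - 26 = -2 - 26 = -28)
J(V, R) = -52 + R (J(V, R) = R - (24 - 1*(-28)) = R - (24 + 28) = R - 1*52 = R - 52 = -52 + R)
(-1408381 + J(1676, -447))*(2966081 - 2105834) = (-1408381 + (-52 - 447))*(2966081 - 2105834) = (-1408381 - 499)*860247 = -1408880*860247 = -1211984793360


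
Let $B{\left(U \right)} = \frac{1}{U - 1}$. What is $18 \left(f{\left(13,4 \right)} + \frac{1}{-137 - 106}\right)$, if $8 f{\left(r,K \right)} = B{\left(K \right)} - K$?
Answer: $- \frac{899}{108} \approx -8.3241$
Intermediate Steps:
$B{\left(U \right)} = \frac{1}{-1 + U}$
$f{\left(r,K \right)} = - \frac{K}{8} + \frac{1}{8 \left(-1 + K\right)}$ ($f{\left(r,K \right)} = \frac{\frac{1}{-1 + K} - K}{8} = - \frac{K}{8} + \frac{1}{8 \left(-1 + K\right)}$)
$18 \left(f{\left(13,4 \right)} + \frac{1}{-137 - 106}\right) = 18 \left(\frac{1 - 4 \left(-1 + 4\right)}{8 \left(-1 + 4\right)} + \frac{1}{-137 - 106}\right) = 18 \left(\frac{1 - 4 \cdot 3}{8 \cdot 3} + \frac{1}{-243}\right) = 18 \left(\frac{1}{8} \cdot \frac{1}{3} \left(1 - 12\right) - \frac{1}{243}\right) = 18 \left(\frac{1}{8} \cdot \frac{1}{3} \left(-11\right) - \frac{1}{243}\right) = 18 \left(- \frac{11}{24} - \frac{1}{243}\right) = 18 \left(- \frac{899}{1944}\right) = - \frac{899}{108}$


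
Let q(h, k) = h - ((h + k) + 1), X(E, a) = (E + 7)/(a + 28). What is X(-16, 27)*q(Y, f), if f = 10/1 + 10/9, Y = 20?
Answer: 109/55 ≈ 1.9818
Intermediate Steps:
X(E, a) = (7 + E)/(28 + a)
f = 100/9 (f = 10*1 + 10*(1/9) = 10 + 10/9 = 100/9 ≈ 11.111)
q(h, k) = -1 - k (q(h, k) = h - (1 + h + k) = h + (-1 - h - k) = -1 - k)
X(-16, 27)*q(Y, f) = ((7 - 16)/(28 + 27))*(-1 - 1*100/9) = (-9/55)*(-1 - 100/9) = ((1/55)*(-9))*(-109/9) = -9/55*(-109/9) = 109/55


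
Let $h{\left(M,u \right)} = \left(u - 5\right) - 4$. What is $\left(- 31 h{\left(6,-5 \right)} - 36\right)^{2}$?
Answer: $158404$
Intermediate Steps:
$h{\left(M,u \right)} = -9 + u$ ($h{\left(M,u \right)} = \left(-5 + u\right) - 4 = -9 + u$)
$\left(- 31 h{\left(6,-5 \right)} - 36\right)^{2} = \left(- 31 \left(-9 - 5\right) - 36\right)^{2} = \left(\left(-31\right) \left(-14\right) - 36\right)^{2} = \left(434 - 36\right)^{2} = 398^{2} = 158404$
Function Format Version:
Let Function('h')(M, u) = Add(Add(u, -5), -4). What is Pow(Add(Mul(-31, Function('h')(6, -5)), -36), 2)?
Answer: 158404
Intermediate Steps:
Function('h')(M, u) = Add(-9, u) (Function('h')(M, u) = Add(Add(-5, u), -4) = Add(-9, u))
Pow(Add(Mul(-31, Function('h')(6, -5)), -36), 2) = Pow(Add(Mul(-31, Add(-9, -5)), -36), 2) = Pow(Add(Mul(-31, -14), -36), 2) = Pow(Add(434, -36), 2) = Pow(398, 2) = 158404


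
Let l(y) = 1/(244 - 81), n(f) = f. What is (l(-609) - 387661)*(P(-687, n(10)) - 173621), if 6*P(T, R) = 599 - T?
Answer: 10957349121080/163 ≈ 6.7223e+10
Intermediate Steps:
P(T, R) = 599/6 - T/6 (P(T, R) = (599 - T)/6 = 599/6 - T/6)
l(y) = 1/163
(l(-609) - 387661)*(P(-687, n(10)) - 173621) = (1/163 - 387661)*((599/6 - ⅙*(-687)) - 173621) = -63188742*((599/6 + 229/2) - 173621)/163 = -63188742*(643/3 - 173621)/163 = -63188742/163*(-520220/3) = 10957349121080/163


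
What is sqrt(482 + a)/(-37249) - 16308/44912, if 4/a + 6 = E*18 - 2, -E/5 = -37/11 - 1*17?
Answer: -4077/11228 - 3*sqrt(1348552374)/186915482 ≈ -0.36370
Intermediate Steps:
E = 1120/11 (E = -5*(-37/11 - 1*17) = -5*(-37*1/11 - 17) = -5*(-37/11 - 17) = -5*(-224/11) = 1120/11 ≈ 101.82)
a = 11/5018 (a = 4/(-6 + ((1120/11)*18 - 2)) = 4/(-6 + (20160/11 - 2)) = 4/(-6 + 20138/11) = 4/(20072/11) = 4*(11/20072) = 11/5018 ≈ 0.0021921)
sqrt(482 + a)/(-37249) - 16308/44912 = sqrt(482 + 11/5018)/(-37249) - 16308/44912 = sqrt(2418687/5018)*(-1/37249) - 16308*1/44912 = (3*sqrt(1348552374)/5018)*(-1/37249) - 4077/11228 = -3*sqrt(1348552374)/186915482 - 4077/11228 = -4077/11228 - 3*sqrt(1348552374)/186915482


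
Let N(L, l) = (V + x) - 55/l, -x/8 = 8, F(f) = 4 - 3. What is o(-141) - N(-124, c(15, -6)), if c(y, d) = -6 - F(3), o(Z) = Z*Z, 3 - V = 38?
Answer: 139805/7 ≈ 19972.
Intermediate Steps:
V = -35 (V = 3 - 1*38 = 3 - 38 = -35)
F(f) = 1
o(Z) = Z²
c(y, d) = -7 (c(y, d) = -6 - 1*1 = -6 - 1 = -7)
x = -64 (x = -8*8 = -64)
N(L, l) = -99 - 55/l (N(L, l) = (-35 - 64) - 55/l = -99 - 55/l)
o(-141) - N(-124, c(15, -6)) = (-141)² - (-99 - 55/(-7)) = 19881 - (-99 - 55*(-⅐)) = 19881 - (-99 + 55/7) = 19881 - 1*(-638/7) = 19881 + 638/7 = 139805/7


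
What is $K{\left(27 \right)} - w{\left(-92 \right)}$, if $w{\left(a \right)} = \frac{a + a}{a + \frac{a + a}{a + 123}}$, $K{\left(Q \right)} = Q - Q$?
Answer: $- \frac{62}{33} \approx -1.8788$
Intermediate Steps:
$K{\left(Q \right)} = 0$
$w{\left(a \right)} = \frac{2 a}{a + \frac{2 a}{123 + a}}$
$K{\left(27 \right)} - w{\left(-92 \right)} = 0 - \frac{2 \left(123 - 92\right)}{125 - 92} = 0 - 2 \cdot \frac{1}{33} \cdot 31 = 0 - \frac{62}{33} = - \frac{62}{33}$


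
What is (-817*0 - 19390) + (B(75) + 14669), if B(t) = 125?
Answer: -4596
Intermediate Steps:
(-817*0 - 19390) + (B(75) + 14669) = (-817*0 - 19390) + (125 + 14669) = (0 - 19390) + 14794 = -19390 + 14794 = -4596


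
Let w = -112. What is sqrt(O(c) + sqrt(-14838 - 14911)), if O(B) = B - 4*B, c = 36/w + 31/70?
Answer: sqrt(-1785 + 4900*I*sqrt(29749))/70 ≈ 9.2767 + 9.2963*I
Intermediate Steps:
c = 17/140 (c = 36/(-112) + 31/70 = 36*(-1/112) + 31*(1/70) = -9/28 + 31/70 = 17/140 ≈ 0.12143)
O(B) = -3*B
sqrt(O(c) + sqrt(-14838 - 14911)) = sqrt(-3*17/140 + sqrt(-14838 - 14911)) = sqrt(-51/140 + sqrt(-29749)) = sqrt(-51/140 + I*sqrt(29749))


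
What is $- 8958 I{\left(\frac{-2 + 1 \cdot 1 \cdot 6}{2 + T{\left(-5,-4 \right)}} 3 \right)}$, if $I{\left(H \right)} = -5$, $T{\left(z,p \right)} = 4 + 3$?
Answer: $44790$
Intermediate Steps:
$T{\left(z,p \right)} = 7$
$- 8958 I{\left(\frac{-2 + 1 \cdot 1 \cdot 6}{2 + T{\left(-5,-4 \right)}} 3 \right)} = \left(-8958\right) \left(-5\right) = 44790$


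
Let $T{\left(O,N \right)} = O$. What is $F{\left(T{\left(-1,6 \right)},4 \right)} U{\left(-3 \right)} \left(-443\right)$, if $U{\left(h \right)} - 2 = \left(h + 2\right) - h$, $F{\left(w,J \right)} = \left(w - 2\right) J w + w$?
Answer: $-19492$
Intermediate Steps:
$F{\left(w,J \right)} = w + J w \left(-2 + w\right)$ ($F{\left(w,J \right)} = \left(-2 + w\right) J w + w = J \left(-2 + w\right) w + w = J w \left(-2 + w\right) + w = w + J w \left(-2 + w\right)$)
$U{\left(h \right)} = 4$ ($U{\left(h \right)} = 2 + \left(\left(h + 2\right) - h\right) = 2 + \left(\left(2 + h\right) - h\right) = 2 + 2 = 4$)
$F{\left(T{\left(-1,6 \right)},4 \right)} U{\left(-3 \right)} \left(-443\right) = - (1 - 8 + 4 \left(-1\right)) 4 \left(-443\right) = - (1 - 8 - 4) 4 \left(-443\right) = \left(-1\right) \left(-11\right) 4 \left(-443\right) = 11 \cdot 4 \left(-443\right) = 44 \left(-443\right) = -19492$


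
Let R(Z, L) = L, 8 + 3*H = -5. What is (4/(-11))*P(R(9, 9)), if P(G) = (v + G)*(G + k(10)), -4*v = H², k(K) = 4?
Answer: -2015/99 ≈ -20.354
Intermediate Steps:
H = -13/3 (H = -8/3 + (⅓)*(-5) = -8/3 - 5/3 = -13/3 ≈ -4.3333)
v = -169/36 (v = -(-13/3)²/4 = -¼*169/9 = -169/36 ≈ -4.6944)
P(G) = (4 + G)*(-169/36 + G) (P(G) = (-169/36 + G)*(G + 4) = (-169/36 + G)*(4 + G) = (4 + G)*(-169/36 + G))
(4/(-11))*P(R(9, 9)) = (4/(-11))*(-169/9 + 9² - 25/36*9) = (4*(-1/11))*(-169/9 + 81 - 25/4) = -4/11*2015/36 = -2015/99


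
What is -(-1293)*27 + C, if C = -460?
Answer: 34451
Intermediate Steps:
-(-1293)*27 + C = -(-1293)*27 - 460 = -431*(-81) - 460 = 34911 - 460 = 34451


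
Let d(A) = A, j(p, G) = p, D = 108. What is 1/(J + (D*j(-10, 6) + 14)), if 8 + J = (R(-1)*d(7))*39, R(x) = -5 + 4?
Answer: -1/1347 ≈ -0.00074239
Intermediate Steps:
R(x) = -1
J = -281 (J = -8 - 1*7*39 = -8 - 7*39 = -8 - 273 = -281)
1/(J + (D*j(-10, 6) + 14)) = 1/(-281 + (108*(-10) + 14)) = 1/(-281 + (-1080 + 14)) = 1/(-281 - 1066) = 1/(-1347) = -1/1347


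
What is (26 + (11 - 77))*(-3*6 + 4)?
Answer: 560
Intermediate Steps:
(26 + (11 - 77))*(-3*6 + 4) = (26 - 66)*(-18 + 4) = -40*(-14) = 560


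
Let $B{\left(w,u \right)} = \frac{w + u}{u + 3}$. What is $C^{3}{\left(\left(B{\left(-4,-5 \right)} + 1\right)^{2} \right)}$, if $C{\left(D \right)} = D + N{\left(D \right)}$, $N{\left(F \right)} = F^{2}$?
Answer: $\frac{3460080078125}{4096} \approx 8.4475 \cdot 10^{8}$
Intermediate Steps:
$B{\left(w,u \right)} = \frac{u + w}{3 + u}$
$C{\left(D \right)} = D + D^{2}$
$C^{3}{\left(\left(B{\left(-4,-5 \right)} + 1\right)^{2} \right)} = \left(\left(\frac{-5 - 4}{3 - 5} + 1\right)^{2} \left(1 + \left(\frac{-5 - 4}{3 - 5} + 1\right)^{2}\right)\right)^{3} = \left(\left(\frac{1}{-2} \left(-9\right) + 1\right)^{2} \left(1 + \left(\frac{1}{-2} \left(-9\right) + 1\right)^{2}\right)\right)^{3} = \left(\left(\left(- \frac{1}{2}\right) \left(-9\right) + 1\right)^{2} \left(1 + \left(\left(- \frac{1}{2}\right) \left(-9\right) + 1\right)^{2}\right)\right)^{3} = \left(\left(\frac{9}{2} + 1\right)^{2} \left(1 + \left(\frac{9}{2} + 1\right)^{2}\right)\right)^{3} = \left(\left(\frac{11}{2}\right)^{2} \left(1 + \left(\frac{11}{2}\right)^{2}\right)\right)^{3} = \left(\frac{121 \left(1 + \frac{121}{4}\right)}{4}\right)^{3} = \left(\frac{121}{4} \cdot \frac{125}{4}\right)^{3} = \left(\frac{15125}{16}\right)^{3} = \frac{3460080078125}{4096}$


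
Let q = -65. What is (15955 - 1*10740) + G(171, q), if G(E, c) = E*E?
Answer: 34456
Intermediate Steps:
G(E, c) = E**2
(15955 - 1*10740) + G(171, q) = (15955 - 1*10740) + 171**2 = (15955 - 10740) + 29241 = 5215 + 29241 = 34456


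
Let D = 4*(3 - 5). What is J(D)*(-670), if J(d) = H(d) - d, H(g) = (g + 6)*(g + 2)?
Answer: -13400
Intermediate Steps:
H(g) = (2 + g)*(6 + g) (H(g) = (6 + g)*(2 + g) = (2 + g)*(6 + g))
D = -8 (D = 4*(-2) = -8)
J(d) = 12 + d**2 + 7*d (J(d) = (12 + d**2 + 8*d) - d = 12 + d**2 + 7*d)
J(D)*(-670) = (12 + (-8)**2 + 7*(-8))*(-670) = (12 + 64 - 56)*(-670) = 20*(-670) = -13400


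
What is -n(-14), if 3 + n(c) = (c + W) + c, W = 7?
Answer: 24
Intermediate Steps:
n(c) = 4 + 2*c (n(c) = -3 + ((c + 7) + c) = -3 + ((7 + c) + c) = -3 + (7 + 2*c) = 4 + 2*c)
-n(-14) = -(4 + 2*(-14)) = -(4 - 28) = -1*(-24) = 24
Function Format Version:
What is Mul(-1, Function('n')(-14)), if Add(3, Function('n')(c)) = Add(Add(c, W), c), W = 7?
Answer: 24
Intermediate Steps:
Function('n')(c) = Add(4, Mul(2, c)) (Function('n')(c) = Add(-3, Add(Add(c, 7), c)) = Add(-3, Add(Add(7, c), c)) = Add(-3, Add(7, Mul(2, c))) = Add(4, Mul(2, c)))
Mul(-1, Function('n')(-14)) = Mul(-1, Add(4, Mul(2, -14))) = Mul(-1, Add(4, -28)) = Mul(-1, -24) = 24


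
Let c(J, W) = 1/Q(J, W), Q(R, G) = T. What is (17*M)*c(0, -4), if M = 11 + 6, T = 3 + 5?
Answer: 289/8 ≈ 36.125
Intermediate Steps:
T = 8
Q(R, G) = 8
c(J, W) = ⅛ (c(J, W) = 1/8 = ⅛)
M = 17
(17*M)*c(0, -4) = (17*17)*(⅛) = 289*(⅛) = 289/8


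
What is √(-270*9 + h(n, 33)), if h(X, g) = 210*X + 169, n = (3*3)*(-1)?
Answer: I*√4151 ≈ 64.428*I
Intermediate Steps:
n = -9 (n = 9*(-1) = -9)
h(X, g) = 169 + 210*X
√(-270*9 + h(n, 33)) = √(-270*9 + (169 + 210*(-9))) = √(-2430 + (169 - 1890)) = √(-2430 - 1721) = √(-4151) = I*√4151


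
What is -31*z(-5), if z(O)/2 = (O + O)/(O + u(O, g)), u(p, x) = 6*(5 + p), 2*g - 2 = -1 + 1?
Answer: -124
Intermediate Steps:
g = 1 (g = 1 + (-1 + 1)/2 = 1 + (½)*0 = 1 + 0 = 1)
u(p, x) = 30 + 6*p
z(O) = 4*O/(30 + 7*O) (z(O) = 2*((O + O)/(O + (30 + 6*O))) = 2*((2*O)/(30 + 7*O)) = 2*(2*O/(30 + 7*O)) = 4*O/(30 + 7*O))
-31*z(-5) = -124*(-5)/(30 + 7*(-5)) = -124*(-5)/(30 - 35) = -124*(-5)/(-5) = -124*(-5)*(-1)/5 = -31*4 = -124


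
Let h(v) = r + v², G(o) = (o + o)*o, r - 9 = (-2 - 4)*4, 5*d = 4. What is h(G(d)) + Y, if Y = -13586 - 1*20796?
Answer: -21497101/625 ≈ -34395.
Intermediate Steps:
d = ⅘ (d = (⅕)*4 = ⅘ ≈ 0.80000)
r = -15 (r = 9 + (-2 - 4)*4 = 9 - 6*4 = 9 - 24 = -15)
G(o) = 2*o² (G(o) = (2*o)*o = 2*o²)
Y = -34382 (Y = -13586 - 20796 = -34382)
h(v) = -15 + v²
h(G(d)) + Y = (-15 + (2*(⅘)²)²) - 34382 = (-15 + (2*(16/25))²) - 34382 = (-15 + (32/25)²) - 34382 = (-15 + 1024/625) - 34382 = -8351/625 - 34382 = -21497101/625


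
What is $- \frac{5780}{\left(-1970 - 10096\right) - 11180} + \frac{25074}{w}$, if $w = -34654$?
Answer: $- \frac{95642521}{201391721} \approx -0.47491$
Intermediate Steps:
$- \frac{5780}{\left(-1970 - 10096\right) - 11180} + \frac{25074}{w} = - \frac{5780}{\left(-1970 - 10096\right) - 11180} + \frac{25074}{-34654} = - \frac{5780}{-12066 - 11180} + 25074 \left(- \frac{1}{34654}\right) = - \frac{5780}{-23246} - \frac{12537}{17327} = \left(-5780\right) \left(- \frac{1}{23246}\right) - \frac{12537}{17327} = \frac{2890}{11623} - \frac{12537}{17327} = - \frac{95642521}{201391721}$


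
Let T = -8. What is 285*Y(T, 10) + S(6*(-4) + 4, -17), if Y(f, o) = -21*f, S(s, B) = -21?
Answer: 47859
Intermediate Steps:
285*Y(T, 10) + S(6*(-4) + 4, -17) = 285*(-21*(-8)) - 21 = 285*168 - 21 = 47880 - 21 = 47859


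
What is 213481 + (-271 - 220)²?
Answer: 454562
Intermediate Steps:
213481 + (-271 - 220)² = 213481 + (-491)² = 213481 + 241081 = 454562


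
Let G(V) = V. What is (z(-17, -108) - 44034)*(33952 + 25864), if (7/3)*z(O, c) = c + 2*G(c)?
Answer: -18495705360/7 ≈ -2.6422e+9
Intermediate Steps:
z(O, c) = 9*c/7 (z(O, c) = 3*(c + 2*c)/7 = 3*(3*c)/7 = 9*c/7)
(z(-17, -108) - 44034)*(33952 + 25864) = ((9/7)*(-108) - 44034)*(33952 + 25864) = (-972/7 - 44034)*59816 = -309210/7*59816 = -18495705360/7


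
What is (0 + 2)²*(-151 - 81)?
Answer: -928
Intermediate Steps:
(0 + 2)²*(-151 - 81) = 2²*(-232) = 4*(-232) = -928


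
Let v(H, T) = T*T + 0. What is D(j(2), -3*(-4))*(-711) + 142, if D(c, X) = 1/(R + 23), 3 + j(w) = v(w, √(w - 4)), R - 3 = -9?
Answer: 1703/17 ≈ 100.18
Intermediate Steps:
R = -6 (R = 3 - 9 = -6)
v(H, T) = T² (v(H, T) = T² + 0 = T²)
j(w) = -7 + w (j(w) = -3 + (√(w - 4))² = -3 + (√(-4 + w))² = -3 + (-4 + w) = -7 + w)
D(c, X) = 1/17 (D(c, X) = 1/(-6 + 23) = 1/17)
D(j(2), -3*(-4))*(-711) + 142 = (1/17)*(-711) + 142 = -711/17 + 142 = 1703/17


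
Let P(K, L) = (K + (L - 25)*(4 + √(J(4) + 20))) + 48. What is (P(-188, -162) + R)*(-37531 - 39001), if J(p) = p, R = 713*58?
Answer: -3096943912 + 28622968*√6 ≈ -3.0268e+9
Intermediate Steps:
R = 41354
P(K, L) = 48 + K + (-25 + L)*(4 + 2*√6) (P(K, L) = (K + (L - 25)*(4 + √(4 + 20))) + 48 = (K + (-25 + L)*(4 + √24)) + 48 = (K + (-25 + L)*(4 + 2*√6)) + 48 = 48 + K + (-25 + L)*(4 + 2*√6))
(P(-188, -162) + R)*(-37531 - 39001) = ((-52 - 188 - 50*√6 + 4*(-162) + 2*(-162)*√6) + 41354)*(-37531 - 39001) = ((-52 - 188 - 50*√6 - 648 - 324*√6) + 41354)*(-76532) = ((-888 - 374*√6) + 41354)*(-76532) = (40466 - 374*√6)*(-76532) = -3096943912 + 28622968*√6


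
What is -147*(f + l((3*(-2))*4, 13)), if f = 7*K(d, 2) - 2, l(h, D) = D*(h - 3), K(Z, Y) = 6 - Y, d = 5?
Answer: 47775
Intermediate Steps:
l(h, D) = D*(-3 + h)
f = 26 (f = 7*(6 - 1*2) - 2 = 7*(6 - 2) - 2 = 7*4 - 2 = 28 - 2 = 26)
-147*(f + l((3*(-2))*4, 13)) = -147*(26 + 13*(-3 + (3*(-2))*4)) = -147*(26 + 13*(-3 - 6*4)) = -147*(26 + 13*(-3 - 24)) = -147*(26 + 13*(-27)) = -147*(26 - 351) = -147*(-325) = 47775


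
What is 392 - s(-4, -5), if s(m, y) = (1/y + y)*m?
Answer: 1856/5 ≈ 371.20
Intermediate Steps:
s(m, y) = m*(y + 1/y) (s(m, y) = (1/y + y)*m = (y + 1/y)*m = m*(y + 1/y))
392 - s(-4, -5) = 392 - (-4*(-5) - 4/(-5)) = 392 - (20 - 4*(-⅕)) = 392 - (20 + ⅘) = 392 - 1*104/5 = 392 - 104/5 = 1856/5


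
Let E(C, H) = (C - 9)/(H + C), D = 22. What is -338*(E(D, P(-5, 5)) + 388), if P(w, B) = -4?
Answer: -1182493/9 ≈ -1.3139e+5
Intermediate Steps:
E(C, H) = (-9 + C)/(C + H)
-338*(E(D, P(-5, 5)) + 388) = -338*((-9 + 22)/(22 - 4) + 388) = -338*(13/18 + 388) = -338*6997/18 = -1182493/9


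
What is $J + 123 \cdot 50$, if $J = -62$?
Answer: $6088$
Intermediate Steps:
$J + 123 \cdot 50 = -62 + 123 \cdot 50 = -62 + 6150 = 6088$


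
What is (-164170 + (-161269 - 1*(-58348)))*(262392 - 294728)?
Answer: 8636654576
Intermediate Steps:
(-164170 + (-161269 - 1*(-58348)))*(262392 - 294728) = (-164170 + (-161269 + 58348))*(-32336) = (-164170 - 102921)*(-32336) = -267091*(-32336) = 8636654576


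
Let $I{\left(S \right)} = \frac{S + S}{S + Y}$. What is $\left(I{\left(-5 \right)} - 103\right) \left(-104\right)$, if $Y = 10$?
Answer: $10920$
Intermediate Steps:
$I{\left(S \right)} = \frac{2 S}{10 + S}$ ($I{\left(S \right)} = \frac{S + S}{S + 10} = \frac{2 S}{10 + S}$)
$\left(I{\left(-5 \right)} - 103\right) \left(-104\right) = \left(2 \left(-5\right) \frac{1}{10 - 5} - 103\right) \left(-104\right) = \left(2 \left(-5\right) \frac{1}{5} - 103\right) \left(-104\right) = \left(-2 - 103\right) \left(-104\right) = \left(-105\right) \left(-104\right) = 10920$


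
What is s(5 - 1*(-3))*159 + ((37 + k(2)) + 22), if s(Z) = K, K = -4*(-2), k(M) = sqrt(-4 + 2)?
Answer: 1331 + I*sqrt(2) ≈ 1331.0 + 1.4142*I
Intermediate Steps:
k(M) = I*sqrt(2) (k(M) = sqrt(-2) = I*sqrt(2))
K = 8
s(Z) = 8
s(5 - 1*(-3))*159 + ((37 + k(2)) + 22) = 8*159 + ((37 + I*sqrt(2)) + 22) = 1272 + (59 + I*sqrt(2)) = 1331 + I*sqrt(2)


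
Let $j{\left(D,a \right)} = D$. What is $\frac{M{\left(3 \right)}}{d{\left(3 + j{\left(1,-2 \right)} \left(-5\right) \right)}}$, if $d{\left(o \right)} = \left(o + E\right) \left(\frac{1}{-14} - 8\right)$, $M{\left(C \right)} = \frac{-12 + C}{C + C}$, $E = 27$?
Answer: $\frac{21}{2825} \approx 0.0074336$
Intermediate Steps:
$M{\left(C \right)} = \frac{-12 + C}{2 C}$
$d{\left(o \right)} = - \frac{3051}{14} - \frac{113 o}{14}$ ($d{\left(o \right)} = \left(o + 27\right) \left(\frac{1}{-14} - 8\right) = \left(27 + o\right) \left(- \frac{1}{14} - 8\right) = \left(27 + o\right) \left(- \frac{113}{14}\right) = - \frac{3051}{14} - \frac{113 o}{14}$)
$\frac{M{\left(3 \right)}}{d{\left(3 + j{\left(1,-2 \right)} \left(-5\right) \right)}} = \frac{\frac{1}{2} \cdot \frac{1}{3} \left(-12 + 3\right)}{- \frac{3051}{14} - \frac{113 \left(3 + 1 \left(-5\right)\right)}{14}} = \frac{\frac{1}{2} \cdot \frac{1}{3} \left(-9\right)}{- \frac{3051}{14} - \frac{113 \left(3 - 5\right)}{14}} = - \frac{3}{2 \left(- \frac{3051}{14} - - \frac{113}{7}\right)} = - \frac{3}{2 \left(- \frac{3051}{14} + \frac{113}{7}\right)} = - \frac{3}{2 \left(- \frac{2825}{14}\right)} = \left(- \frac{3}{2}\right) \left(- \frac{14}{2825}\right) = \frac{21}{2825}$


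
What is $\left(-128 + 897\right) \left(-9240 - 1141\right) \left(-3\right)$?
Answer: $23948967$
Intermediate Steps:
$\left(-128 + 897\right) \left(-9240 - 1141\right) \left(-3\right) = 769 \left(-10381\right) \left(-3\right) = \left(-7982989\right) \left(-3\right) = 23948967$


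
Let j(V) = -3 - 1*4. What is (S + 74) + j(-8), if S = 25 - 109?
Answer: -17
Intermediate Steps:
j(V) = -7 (j(V) = -3 - 4 = -7)
S = -84
(S + 74) + j(-8) = (-84 + 74) - 7 = -10 - 7 = -17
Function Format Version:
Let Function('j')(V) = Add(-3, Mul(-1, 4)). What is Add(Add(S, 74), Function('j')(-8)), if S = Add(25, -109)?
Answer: -17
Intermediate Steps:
Function('j')(V) = -7 (Function('j')(V) = Add(-3, -4) = -7)
S = -84
Add(Add(S, 74), Function('j')(-8)) = Add(Add(-84, 74), -7) = Add(-10, -7) = -17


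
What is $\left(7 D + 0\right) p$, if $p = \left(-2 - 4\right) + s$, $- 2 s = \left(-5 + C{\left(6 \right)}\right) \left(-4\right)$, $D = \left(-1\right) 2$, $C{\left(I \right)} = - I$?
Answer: $392$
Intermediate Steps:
$D = -2$
$s = -22$ ($s = - \frac{\left(-5 - 6\right) \left(-4\right)}{2} = - \frac{\left(-11\right) \left(-4\right)}{2} = \left(- \frac{1}{2}\right) 44 = -22$)
$p = -28$ ($p = \left(-2 - 4\right) - 22 = -6 - 22 = -28$)
$\left(7 D + 0\right) p = \left(7 \left(-2\right) + 0\right) \left(-28\right) = \left(-14 + 0\right) \left(-28\right) = \left(-14\right) \left(-28\right) = 392$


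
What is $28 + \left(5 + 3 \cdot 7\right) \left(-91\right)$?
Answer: $-2338$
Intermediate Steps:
$28 + \left(5 + 3 \cdot 7\right) \left(-91\right) = 28 + \left(5 + 21\right) \left(-91\right) = 28 + 26 \left(-91\right) = 28 - 2366 = -2338$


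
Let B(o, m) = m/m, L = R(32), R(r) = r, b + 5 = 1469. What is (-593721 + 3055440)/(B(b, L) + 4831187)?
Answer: 820573/1610396 ≈ 0.50955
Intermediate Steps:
b = 1464 (b = -5 + 1469 = 1464)
L = 32
B(o, m) = 1
(-593721 + 3055440)/(B(b, L) + 4831187) = (-593721 + 3055440)/(1 + 4831187) = 2461719/4831188 = 2461719*(1/4831188) = 820573/1610396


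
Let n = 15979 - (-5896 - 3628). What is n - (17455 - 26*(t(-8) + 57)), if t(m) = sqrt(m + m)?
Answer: 9530 + 104*I ≈ 9530.0 + 104.0*I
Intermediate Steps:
t(m) = sqrt(2)*sqrt(m) (t(m) = sqrt(2*m) = sqrt(2)*sqrt(m))
n = 25503 (n = 15979 - 1*(-9524) = 15979 + 9524 = 25503)
n - (17455 - 26*(t(-8) + 57)) = 25503 - (17455 - 26*(sqrt(2)*sqrt(-8) + 57)) = 25503 - (17455 - 26*(sqrt(2)*(2*I*sqrt(2)) + 57)) = 25503 - (17455 - 26*(4*I + 57)) = 25503 - (17455 - 26*(57 + 4*I)) = 25503 - (17455 - (1482 + 104*I)) = 25503 - (17455 + (-1482 - 104*I)) = 25503 - (15973 - 104*I) = 25503 + (-15973 + 104*I) = 9530 + 104*I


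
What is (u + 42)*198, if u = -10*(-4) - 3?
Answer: 15642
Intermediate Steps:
u = 37 (u = 40 - 3 = 37)
(u + 42)*198 = (37 + 42)*198 = 79*198 = 15642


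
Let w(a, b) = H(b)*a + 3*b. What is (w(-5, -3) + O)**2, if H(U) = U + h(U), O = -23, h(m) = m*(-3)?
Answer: 3844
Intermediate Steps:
h(m) = -3*m
H(U) = -2*U (H(U) = U - 3*U = -2*U)
w(a, b) = 3*b - 2*a*b (w(a, b) = (-2*b)*a + 3*b = -2*a*b + 3*b = 3*b - 2*a*b)
(w(-5, -3) + O)**2 = (-3*(3 - 2*(-5)) - 23)**2 = (-3*(3 + 10) - 23)**2 = (-3*13 - 23)**2 = (-39 - 23)**2 = (-62)**2 = 3844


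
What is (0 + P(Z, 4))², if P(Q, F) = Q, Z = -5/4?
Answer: 25/16 ≈ 1.5625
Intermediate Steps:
Z = -5/4 (Z = -5*¼ = -5/4 ≈ -1.2500)
(0 + P(Z, 4))² = (0 - 5/4)² = (-5/4)² = 25/16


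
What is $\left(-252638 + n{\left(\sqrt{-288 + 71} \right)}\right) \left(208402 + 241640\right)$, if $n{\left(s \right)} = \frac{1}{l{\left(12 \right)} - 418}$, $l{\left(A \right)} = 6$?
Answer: $- \frac{23421728648997}{206} \approx -1.137 \cdot 10^{11}$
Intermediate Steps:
$n{\left(s \right)} = - \frac{1}{412}$ ($n{\left(s \right)} = \frac{1}{6 - 418} = \frac{1}{-412} = - \frac{1}{412}$)
$\left(-252638 + n{\left(\sqrt{-288 + 71} \right)}\right) \left(208402 + 241640\right) = \left(-252638 - \frac{1}{412}\right) \left(208402 + 241640\right) = \left(- \frac{104086857}{412}\right) 450042 = - \frac{23421728648997}{206}$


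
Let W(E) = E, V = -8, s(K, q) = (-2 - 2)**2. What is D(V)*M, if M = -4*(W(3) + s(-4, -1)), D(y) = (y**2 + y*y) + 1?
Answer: -9804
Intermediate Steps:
s(K, q) = 16 (s(K, q) = (-4)**2 = 16)
D(y) = 1 + 2*y**2 (D(y) = (y**2 + y**2) + 1 = 2*y**2 + 1 = 1 + 2*y**2)
M = -76 (M = -4*(3 + 16) = -4*19 = -76)
D(V)*M = (1 + 2*(-8)**2)*(-76) = (1 + 2*64)*(-76) = (1 + 128)*(-76) = 129*(-76) = -9804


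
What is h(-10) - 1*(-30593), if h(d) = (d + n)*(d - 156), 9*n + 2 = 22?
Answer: 286957/9 ≈ 31884.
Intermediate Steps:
n = 20/9 (n = -2/9 + (⅑)*22 = -2/9 + 22/9 = 20/9 ≈ 2.2222)
h(d) = (-156 + d)*(20/9 + d) (h(d) = (d + 20/9)*(d - 156) = (20/9 + d)*(-156 + d) = (-156 + d)*(20/9 + d))
h(-10) - 1*(-30593) = (-1040/3 + (-10)² - 1384/9*(-10)) - 1*(-30593) = (-1040/3 + 100 + 13840/9) + 30593 = 11620/9 + 30593 = 286957/9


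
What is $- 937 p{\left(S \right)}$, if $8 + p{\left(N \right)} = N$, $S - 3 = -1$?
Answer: $5622$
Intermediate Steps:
$S = 2$ ($S = 3 - 1 = 2$)
$p{\left(N \right)} = -8 + N$
$- 937 p{\left(S \right)} = - 937 \left(-8 + 2\right) = \left(-937\right) \left(-6\right) = 5622$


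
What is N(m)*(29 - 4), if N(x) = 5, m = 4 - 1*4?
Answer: 125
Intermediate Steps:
m = 0 (m = 4 - 4 = 0)
N(m)*(29 - 4) = 5*(29 - 4) = 5*25 = 125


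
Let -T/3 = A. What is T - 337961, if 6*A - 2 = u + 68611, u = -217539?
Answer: -263498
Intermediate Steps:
A = -24821 (A = 1/3 + (-217539 + 68611)/6 = 1/3 + (1/6)*(-148928) = 1/3 - 74464/3 = -24821)
T = 74463 (T = -3*(-24821) = 74463)
T - 337961 = 74463 - 337961 = -263498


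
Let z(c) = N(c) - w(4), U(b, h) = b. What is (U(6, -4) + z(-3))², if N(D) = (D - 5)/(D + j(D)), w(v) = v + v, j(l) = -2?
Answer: 4/25 ≈ 0.16000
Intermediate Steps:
w(v) = 2*v
N(D) = (-5 + D)/(-2 + D) (N(D) = (D - 5)/(D - 2) = (-5 + D)/(-2 + D))
z(c) = -8 + (-5 + c)/(-2 + c) (z(c) = (-5 + c)/(-2 + c) - 2*4 = (-5 + c)/(-2 + c) - 1*8 = (-5 + c)/(-2 + c) - 8 = -8 + (-5 + c)/(-2 + c))
(U(6, -4) + z(-3))² = (6 + (11 - 7*(-3))/(-2 - 3))² = (6 + (11 + 21)/(-5))² = (6 - ⅕*32)² = (6 - 32/5)² = (-⅖)² = 4/25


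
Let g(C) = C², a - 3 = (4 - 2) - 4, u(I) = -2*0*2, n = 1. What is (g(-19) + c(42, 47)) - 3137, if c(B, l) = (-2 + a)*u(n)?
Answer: -2776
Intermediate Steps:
u(I) = 0 (u(I) = 0*2 = 0)
a = 1 (a = 3 + ((4 - 2) - 4) = 3 + (2 - 4) = 3 - 2 = 1)
c(B, l) = 0 (c(B, l) = (-2 + 1)*0 = -1*0 = 0)
(g(-19) + c(42, 47)) - 3137 = ((-19)² + 0) - 3137 = (361 + 0) - 3137 = 361 - 3137 = -2776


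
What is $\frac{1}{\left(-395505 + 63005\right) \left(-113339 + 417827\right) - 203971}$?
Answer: $- \frac{1}{101242463971} \approx -9.8773 \cdot 10^{-12}$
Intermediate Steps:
$\frac{1}{\left(-395505 + 63005\right) \left(-113339 + 417827\right) - 203971} = \frac{1}{\left(-332500\right) 304488 - 203971} = \frac{1}{-101242260000 - 203971} = \frac{1}{-101242463971} = - \frac{1}{101242463971}$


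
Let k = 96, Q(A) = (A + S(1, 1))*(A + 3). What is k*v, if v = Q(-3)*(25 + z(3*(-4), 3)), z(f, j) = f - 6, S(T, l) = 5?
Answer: 0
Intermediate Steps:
Q(A) = (3 + A)*(5 + A) (Q(A) = (A + 5)*(A + 3) = (5 + A)*(3 + A) = (3 + A)*(5 + A))
z(f, j) = -6 + f
v = 0 (v = (15 + (-3)² + 8*(-3))*(25 + (-6 + 3*(-4))) = (15 + 9 - 24)*(25 + (-6 - 12)) = 0*(25 - 18) = 0*7 = 0)
k*v = 96*0 = 0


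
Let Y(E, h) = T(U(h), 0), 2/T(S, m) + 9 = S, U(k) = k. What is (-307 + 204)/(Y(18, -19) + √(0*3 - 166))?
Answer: 1442/32537 + 20188*I*√166/32537 ≈ 0.044319 + 7.9941*I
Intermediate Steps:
T(S, m) = 2/(-9 + S)
Y(E, h) = 2/(-9 + h)
(-307 + 204)/(Y(18, -19) + √(0*3 - 166)) = (-307 + 204)/(2/(-9 - 19) + √(0*3 - 166)) = -103/(2/(-28) + √(0 - 166)) = -103/(2*(-1/28) + √(-166)) = -103/(-1/14 + I*√166)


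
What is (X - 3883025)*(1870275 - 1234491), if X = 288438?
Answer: -2285380901208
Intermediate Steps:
(X - 3883025)*(1870275 - 1234491) = (288438 - 3883025)*(1870275 - 1234491) = -3594587*635784 = -2285380901208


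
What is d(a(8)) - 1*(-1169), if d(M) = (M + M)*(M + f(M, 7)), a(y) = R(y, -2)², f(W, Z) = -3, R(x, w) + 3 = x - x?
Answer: 1277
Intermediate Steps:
R(x, w) = -3 (R(x, w) = -3 + (x - x) = -3 + 0 = -3)
a(y) = 9 (a(y) = (-3)² = 9)
d(M) = 2*M*(-3 + M) (d(M) = (M + M)*(M - 3) = (2*M)*(-3 + M) = 2*M*(-3 + M))
d(a(8)) - 1*(-1169) = 2*9*(-3 + 9) - 1*(-1169) = 2*9*6 + 1169 = 108 + 1169 = 1277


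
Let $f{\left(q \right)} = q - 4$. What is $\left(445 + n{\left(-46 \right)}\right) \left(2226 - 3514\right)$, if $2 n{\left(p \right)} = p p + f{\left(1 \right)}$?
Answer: $-1933932$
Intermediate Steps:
$f{\left(q \right)} = -4 + q$
$n{\left(p \right)} = - \frac{3}{2} + \frac{p^{2}}{2}$ ($n{\left(p \right)} = \frac{p p + \left(-4 + 1\right)}{2} = \frac{p^{2} - 3}{2} = \frac{-3 + p^{2}}{2} = - \frac{3}{2} + \frac{p^{2}}{2}$)
$\left(445 + n{\left(-46 \right)}\right) \left(2226 - 3514\right) = \left(445 - \left(\frac{3}{2} - \frac{\left(-46\right)^{2}}{2}\right)\right) \left(2226 - 3514\right) = \left(445 + \left(- \frac{3}{2} + \frac{1}{2} \cdot 2116\right)\right) \left(-1288\right) = \left(445 + \left(- \frac{3}{2} + 1058\right)\right) \left(-1288\right) = \left(445 + \frac{2113}{2}\right) \left(-1288\right) = \frac{3003}{2} \left(-1288\right) = -1933932$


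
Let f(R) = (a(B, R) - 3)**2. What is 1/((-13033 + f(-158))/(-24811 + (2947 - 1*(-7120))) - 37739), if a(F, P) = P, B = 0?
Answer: -1843/69554588 ≈ -2.6497e-5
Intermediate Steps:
f(R) = (-3 + R)**2 (f(R) = (R - 3)**2 = (-3 + R)**2)
1/((-13033 + f(-158))/(-24811 + (2947 - 1*(-7120))) - 37739) = 1/((-13033 + (-3 - 158)**2)/(-24811 + (2947 - 1*(-7120))) - 37739) = 1/((-13033 + (-161)**2)/(-24811 + (2947 + 7120)) - 37739) = 1/((-13033 + 25921)/(-24811 + 10067) - 37739) = 1/(12888/(-14744) - 37739) = 1/(12888*(-1/14744) - 37739) = 1/(-1611/1843 - 37739) = 1/(-69554588/1843) = -1843/69554588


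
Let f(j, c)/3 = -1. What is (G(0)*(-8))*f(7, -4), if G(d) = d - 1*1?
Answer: -24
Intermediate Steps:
f(j, c) = -3 (f(j, c) = 3*(-1) = -3)
G(d) = -1 + d (G(d) = d - 1 = -1 + d)
(G(0)*(-8))*f(7, -4) = ((-1 + 0)*(-8))*(-3) = -1*(-8)*(-3) = 8*(-3) = -24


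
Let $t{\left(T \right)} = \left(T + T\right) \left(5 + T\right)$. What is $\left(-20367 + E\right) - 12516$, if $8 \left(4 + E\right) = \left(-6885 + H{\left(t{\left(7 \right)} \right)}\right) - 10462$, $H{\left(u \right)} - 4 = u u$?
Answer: $- \frac{252215}{8} \approx -31527.0$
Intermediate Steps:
$t{\left(T \right)} = 2 T \left(5 + T\right)$
$H{\left(u \right)} = 4 + u^{2}$ ($H{\left(u \right)} = 4 + u u = 4 + u^{2}$)
$E = \frac{10849}{8}$ ($E = -4 + \frac{\left(-6885 + \left(4 + \left(2 \cdot 7 \left(5 + 7\right)\right)^{2}\right)\right) - 10462}{8} = -4 + \frac{\left(-6885 + \left(4 + \left(2 \cdot 7 \cdot 12\right)^{2}\right)\right) - 10462}{8} = -4 + \frac{\left(-6885 + \left(4 + 168^{2}\right)\right) - 10462}{8} = -4 + \frac{\left(-6885 + \left(4 + 28224\right)\right) - 10462}{8} = -4 + \frac{\left(-6885 + 28228\right) - 10462}{8} = -4 + \frac{21343 - 10462}{8} = -4 + \frac{1}{8} \cdot 10881 = -4 + \frac{10881}{8} = \frac{10849}{8} \approx 1356.1$)
$\left(-20367 + E\right) - 12516 = \left(-20367 + \frac{10849}{8}\right) - 12516 = - \frac{152087}{8} - 12516 = - \frac{252215}{8}$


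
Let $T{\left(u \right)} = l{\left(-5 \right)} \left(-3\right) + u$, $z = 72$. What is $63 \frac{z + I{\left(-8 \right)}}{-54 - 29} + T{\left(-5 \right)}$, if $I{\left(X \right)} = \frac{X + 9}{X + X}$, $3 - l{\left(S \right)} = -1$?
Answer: $- \frac{95089}{1328} \approx -71.603$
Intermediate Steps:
$l{\left(S \right)} = 4$ ($l{\left(S \right)} = 3 - -1 = 3 + 1 = 4$)
$I{\left(X \right)} = \frac{9 + X}{2 X}$
$T{\left(u \right)} = -12 + u$ ($T{\left(u \right)} = 4 \left(-3\right) + u = -12 + u$)
$63 \frac{z + I{\left(-8 \right)}}{-54 - 29} + T{\left(-5 \right)} = 63 \frac{72 + \frac{9 - 8}{2 \left(-8\right)}}{-54 - 29} - 17 = 63 \frac{72 + \frac{1}{2} \left(- \frac{1}{8}\right) 1}{-83} - 17 = 63 \left(72 - \frac{1}{16}\right) \left(- \frac{1}{83}\right) - 17 = 63 \cdot \frac{1151}{16} \left(- \frac{1}{83}\right) - 17 = 63 \left(- \frac{1151}{1328}\right) - 17 = - \frac{72513}{1328} - 17 = - \frac{95089}{1328}$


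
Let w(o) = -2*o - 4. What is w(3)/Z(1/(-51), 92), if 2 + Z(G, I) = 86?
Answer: -5/42 ≈ -0.11905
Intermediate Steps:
Z(G, I) = 84 (Z(G, I) = -2 + 86 = 84)
w(o) = -4 - 2*o
w(3)/Z(1/(-51), 92) = (-4 - 2*3)/84 = (-4 - 6)*(1/84) = -10*1/84 = -5/42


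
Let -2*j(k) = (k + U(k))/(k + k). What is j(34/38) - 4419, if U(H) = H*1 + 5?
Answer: -300621/68 ≈ -4420.9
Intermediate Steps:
U(H) = 5 + H (U(H) = H + 5 = 5 + H)
j(k) = -(5 + 2*k)/(4*k) (j(k) = -(k + (5 + k))/(2*(k + k)) = -(5 + 2*k)/(2*(2*k)) = -(5 + 2*k)*1/(2*k)/2 = -(5 + 2*k)/(4*k))
j(34/38) - 4419 = (-5 - 68/38)/(4*((34/38))) - 4419 = (-5 - 68/38)/(4*((34*(1/38)))) - 4419 = (-5 - 2*17/19)/(4*(17/19)) - 4419 = (¼)*(19/17)*(-5 - 34/19) - 4419 = (¼)*(19/17)*(-129/19) - 4419 = -129/68 - 4419 = -300621/68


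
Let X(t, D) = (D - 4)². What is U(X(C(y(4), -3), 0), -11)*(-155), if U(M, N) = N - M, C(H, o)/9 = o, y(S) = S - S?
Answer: 4185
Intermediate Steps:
y(S) = 0
C(H, o) = 9*o
X(t, D) = (-4 + D)²
U(X(C(y(4), -3), 0), -11)*(-155) = (-11 - (-4 + 0)²)*(-155) = (-11 - 1*(-4)²)*(-155) = (-11 - 1*16)*(-155) = (-11 - 16)*(-155) = -27*(-155) = 4185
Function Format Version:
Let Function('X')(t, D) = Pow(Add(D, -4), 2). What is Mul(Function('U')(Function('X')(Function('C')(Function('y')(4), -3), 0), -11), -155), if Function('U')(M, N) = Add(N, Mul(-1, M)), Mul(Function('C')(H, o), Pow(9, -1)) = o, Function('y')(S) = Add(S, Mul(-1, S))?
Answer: 4185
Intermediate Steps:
Function('y')(S) = 0
Function('C')(H, o) = Mul(9, o)
Function('X')(t, D) = Pow(Add(-4, D), 2)
Mul(Function('U')(Function('X')(Function('C')(Function('y')(4), -3), 0), -11), -155) = Mul(Add(-11, Mul(-1, Pow(Add(-4, 0), 2))), -155) = Mul(Add(-11, Mul(-1, Pow(-4, 2))), -155) = Mul(Add(-11, Mul(-1, 16)), -155) = Mul(Add(-11, -16), -155) = Mul(-27, -155) = 4185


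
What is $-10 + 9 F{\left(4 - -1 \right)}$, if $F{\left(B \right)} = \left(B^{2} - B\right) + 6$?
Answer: $224$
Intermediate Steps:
$F{\left(B \right)} = 6 + B^{2} - B$
$-10 + 9 F{\left(4 - -1 \right)} = -10 + 9 \left(6 + \left(4 - -1\right)^{2} - \left(4 - -1\right)\right) = -10 + 9 \left(6 + \left(4 + 1\right)^{2} - \left(4 + 1\right)\right) = -10 + 9 \left(6 + 5^{2} - 5\right) = -10 + 9 \left(6 + 25 - 5\right) = -10 + 9 \cdot 26 = -10 + 234 = 224$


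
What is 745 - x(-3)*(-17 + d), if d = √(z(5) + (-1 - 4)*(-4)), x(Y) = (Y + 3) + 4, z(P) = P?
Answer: 793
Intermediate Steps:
x(Y) = 7 + Y (x(Y) = (3 + Y) + 4 = 7 + Y)
d = 5 (d = √(5 + (-1 - 4)*(-4)) = √(5 - 5*(-4)) = √(5 + 20) = √25 = 5)
745 - x(-3)*(-17 + d) = 745 - (7 - 3)*(-17 + 5) = 745 - 4*(-12) = 745 - 1*(-48) = 745 + 48 = 793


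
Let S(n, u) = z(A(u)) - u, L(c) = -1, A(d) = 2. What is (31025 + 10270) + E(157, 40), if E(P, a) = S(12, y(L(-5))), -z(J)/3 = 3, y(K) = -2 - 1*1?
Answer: 41289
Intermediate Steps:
y(K) = -3 (y(K) = -2 - 1 = -3)
z(J) = -9 (z(J) = -3*3 = -9)
S(n, u) = -9 - u
E(P, a) = -6 (E(P, a) = -9 - 1*(-3) = -9 + 3 = -6)
(31025 + 10270) + E(157, 40) = (31025 + 10270) - 6 = 41295 - 6 = 41289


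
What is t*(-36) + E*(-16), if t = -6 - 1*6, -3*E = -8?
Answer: 1168/3 ≈ 389.33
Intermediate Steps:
E = 8/3 (E = -1/3*(-8) = 8/3 ≈ 2.6667)
t = -12 (t = -6 - 6 = -12)
t*(-36) + E*(-16) = -12*(-36) + (8/3)*(-16) = 432 - 128/3 = 1168/3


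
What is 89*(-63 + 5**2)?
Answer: -3382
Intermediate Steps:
89*(-63 + 5**2) = 89*(-63 + 25) = 89*(-38) = -3382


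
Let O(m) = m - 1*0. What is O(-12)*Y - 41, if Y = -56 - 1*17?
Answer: 835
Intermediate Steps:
Y = -73 (Y = -56 - 17 = -73)
O(m) = m (O(m) = m + 0 = m)
O(-12)*Y - 41 = -12*(-73) - 41 = 876 - 41 = 835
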